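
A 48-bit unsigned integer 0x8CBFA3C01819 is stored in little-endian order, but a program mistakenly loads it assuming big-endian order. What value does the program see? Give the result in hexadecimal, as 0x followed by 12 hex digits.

Stored little-endian, the bytes at ascending addresses are 19 18 C0 A3 BF 8C.
Read back as big-endian, the last byte is least significant, giving 0x1918C0A3BF8C.

0x1918C0A3BF8C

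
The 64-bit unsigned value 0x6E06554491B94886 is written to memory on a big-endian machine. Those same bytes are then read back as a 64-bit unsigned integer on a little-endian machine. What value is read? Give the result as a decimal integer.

Stored big-endian, the bytes at ascending addresses are 6E 06 55 44 91 B9 48 86.
Read back as little-endian, the first byte is least significant, giving 0x8648B9914455066E.
0x8648B9914455066E = 9676187832973330030.

9676187832973330030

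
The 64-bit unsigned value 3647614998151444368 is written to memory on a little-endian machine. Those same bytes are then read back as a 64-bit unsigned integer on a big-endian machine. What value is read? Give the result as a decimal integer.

10391832743941938738

3647614998151444368 in 64-bit hexadecimal is 0x329EEE83D2343790.
Stored little-endian, the bytes at ascending addresses are 90 37 34 D2 83 EE 9E 32.
Read back as big-endian, the last byte is least significant, giving 0x903734D283EE9E32.
0x903734D283EE9E32 = 10391832743941938738.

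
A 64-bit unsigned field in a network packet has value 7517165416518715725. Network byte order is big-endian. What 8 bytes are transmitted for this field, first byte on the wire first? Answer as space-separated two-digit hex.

7517165416518715725 in hexadecimal, padded to 64 bits, is 0x6852561E6173094D.
Split into bytes (most-significant first): 68 52 56 1E 61 73 09 4D.
In big-endian order the high byte comes first in memory.
So the memory order matches the most-significant-first order: 68 52 56 1E 61 73 09 4D.

68 52 56 1E 61 73 09 4D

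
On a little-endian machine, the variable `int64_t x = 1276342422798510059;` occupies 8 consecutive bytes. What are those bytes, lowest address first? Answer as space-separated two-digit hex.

1276342422798510059 in hexadecimal, padded to 64 bits, is 0x11B67AABD2AAA7EB.
Split into bytes (most-significant first): 11 B6 7A AB D2 AA A7 EB.
Little-endian stores the least-significant byte at the lowest address.
So at ascending addresses the bytes are EB A7 AA D2 AB 7A B6 11.

EB A7 AA D2 AB 7A B6 11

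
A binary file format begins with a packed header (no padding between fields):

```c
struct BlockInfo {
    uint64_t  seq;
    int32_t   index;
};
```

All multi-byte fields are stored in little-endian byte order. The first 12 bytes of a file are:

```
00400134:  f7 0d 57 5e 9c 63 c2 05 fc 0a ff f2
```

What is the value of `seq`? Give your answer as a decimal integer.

`seq` is the first field, at byte offset 0, occupying 8 bytes.
Bytes at offsets 0..7: F7 0D 57 5E 9C 63 C2 05.
Little-endian: lowest address holds the least-significant byte.
Reassemble most-significant byte first: 05 C2 63 9C 5E 57 0D F7 → 0x05C2639C5E570DF7.
0x05C2639C5E570DF7 = 415003638920318455.

415003638920318455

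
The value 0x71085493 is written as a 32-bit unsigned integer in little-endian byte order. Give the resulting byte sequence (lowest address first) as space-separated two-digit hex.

93 54 08 71

Split into bytes (most-significant first): 71 08 54 93.
Little-endian stores the least-significant byte at the lowest address.
So at ascending addresses the bytes are 93 54 08 71.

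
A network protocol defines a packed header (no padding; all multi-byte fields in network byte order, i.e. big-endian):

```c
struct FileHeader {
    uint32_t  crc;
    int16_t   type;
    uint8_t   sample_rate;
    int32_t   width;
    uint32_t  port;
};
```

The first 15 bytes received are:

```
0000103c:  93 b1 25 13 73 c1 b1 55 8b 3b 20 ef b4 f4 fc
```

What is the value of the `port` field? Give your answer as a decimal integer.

`port` follows `crc` (4 B), `type` (2 B), `sample_rate` (1 B), `width` (4 B), so it starts at offset 4 + 2 + 1 + 4 = 11 and occupies 4 bytes.
Bytes at offsets 11..14: EF B4 F4 FC.
In big-endian order the high byte comes first in memory.
The bytes are already most-significant first: 0xEFB4F4FC.
0xEFB4F4FC = 4021613820.

4021613820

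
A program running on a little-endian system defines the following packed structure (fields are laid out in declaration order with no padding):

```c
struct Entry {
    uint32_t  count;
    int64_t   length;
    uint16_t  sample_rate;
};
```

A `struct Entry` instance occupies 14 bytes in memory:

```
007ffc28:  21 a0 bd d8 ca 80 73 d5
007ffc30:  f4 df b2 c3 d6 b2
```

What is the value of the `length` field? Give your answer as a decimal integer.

`length` follows `count` (4 bytes), so it starts at byte offset 4 and occupies 8 bytes.
Bytes at offsets 4..11: CA 80 73 D5 F4 DF B2 C3.
In little-endian order the low byte comes first in memory.
Reassemble most-significant byte first: C3 B2 DF F4 D5 73 80 CA → 0xC3B2DFF4D57380CA.
Top bit is set, so as a signed 64-bit value this is 0xC3B2DFF4D57380CA − 2^64 = -4345164447812976438.

-4345164447812976438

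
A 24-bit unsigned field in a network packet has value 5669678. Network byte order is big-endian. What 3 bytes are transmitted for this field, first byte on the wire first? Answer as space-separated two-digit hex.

5669678 in hexadecimal, padded to 24 bits, is 0x56832E.
Split into bytes (most-significant first): 56 83 2E.
In big-endian order the high byte comes first in memory.
So the memory order matches the most-significant-first order: 56 83 2E.

56 83 2E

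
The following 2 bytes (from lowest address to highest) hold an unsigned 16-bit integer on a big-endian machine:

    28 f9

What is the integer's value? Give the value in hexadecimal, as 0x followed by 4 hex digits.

0x28F9

In big-endian order the high byte comes first in memory.
The bytes are already most-significant first: 0x28F9.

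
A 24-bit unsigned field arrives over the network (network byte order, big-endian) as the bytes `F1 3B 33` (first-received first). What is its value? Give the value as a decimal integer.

Big-endian: lowest address holds the most-significant byte.
The bytes are already most-significant first: 0xF13B33.
0xF13B33 = 15809331.

15809331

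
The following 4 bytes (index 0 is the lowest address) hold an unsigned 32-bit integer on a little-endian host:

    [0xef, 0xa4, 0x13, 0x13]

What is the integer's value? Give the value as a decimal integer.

In little-endian order the low byte comes first in memory.
Reassemble most-significant byte first: 13 13 A4 EF → 0x1313A4EF.
0x1313A4EF = 320054511.

320054511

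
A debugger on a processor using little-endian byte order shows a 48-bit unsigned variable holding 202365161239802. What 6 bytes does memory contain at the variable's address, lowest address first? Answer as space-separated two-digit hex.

FA F4 8C CF 0C B8

202365161239802 in hexadecimal, padded to 48 bits, is 0xB80CCF8CF4FA.
Split into bytes (most-significant first): B8 0C CF 8C F4 FA.
Little-endian: lowest address holds the least-significant byte.
So at ascending addresses the bytes are FA F4 8C CF 0C B8.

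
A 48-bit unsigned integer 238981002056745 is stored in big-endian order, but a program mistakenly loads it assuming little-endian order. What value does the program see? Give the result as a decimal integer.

45443909769945

238981002056745 in 48-bit hexadecimal is 0xD95A19BC5429.
Stored big-endian, the bytes at ascending addresses are D9 5A 19 BC 54 29.
Read back as little-endian, the first byte is least significant, giving 0x2954BC195AD9.
0x2954BC195AD9 = 45443909769945.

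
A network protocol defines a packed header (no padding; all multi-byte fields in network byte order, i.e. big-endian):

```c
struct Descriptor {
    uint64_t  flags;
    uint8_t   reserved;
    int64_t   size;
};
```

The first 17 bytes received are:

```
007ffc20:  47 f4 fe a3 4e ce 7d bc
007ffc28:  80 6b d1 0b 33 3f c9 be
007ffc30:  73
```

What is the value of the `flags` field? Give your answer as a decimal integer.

5185049048365563324

`flags` is the first field, at byte offset 0, occupying 8 bytes.
Bytes at offsets 0..7: 47 F4 FE A3 4E CE 7D BC.
In big-endian order the high byte comes first in memory.
The bytes are already most-significant first: 0x47F4FEA34ECE7DBC.
0x47F4FEA34ECE7DBC = 5185049048365563324.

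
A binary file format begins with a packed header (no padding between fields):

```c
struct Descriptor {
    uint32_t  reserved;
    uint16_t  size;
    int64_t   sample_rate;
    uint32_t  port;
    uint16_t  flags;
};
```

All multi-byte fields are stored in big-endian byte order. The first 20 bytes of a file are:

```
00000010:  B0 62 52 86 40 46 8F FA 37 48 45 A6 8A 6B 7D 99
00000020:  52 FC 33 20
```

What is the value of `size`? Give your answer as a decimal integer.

16454

`size` follows `reserved` (4 bytes), so it starts at byte offset 4 and occupies 2 bytes.
Bytes at offsets 4..5: 40 46.
Big-endian: lowest address holds the most-significant byte.
The bytes are already most-significant first: 0x4046.
0x4046 = 16454.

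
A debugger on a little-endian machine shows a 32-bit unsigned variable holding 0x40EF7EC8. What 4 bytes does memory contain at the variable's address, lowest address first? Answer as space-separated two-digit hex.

C8 7E EF 40

Split into bytes (most-significant first): 40 EF 7E C8.
In little-endian order the low byte comes first in memory.
So at ascending addresses the bytes are C8 7E EF 40.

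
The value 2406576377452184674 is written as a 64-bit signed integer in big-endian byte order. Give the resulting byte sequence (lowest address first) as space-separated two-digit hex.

2406576377452184674 in hexadecimal, padded to 64 bits, is 0x2165E076F6E24462.
Split into bytes (most-significant first): 21 65 E0 76 F6 E2 44 62.
Big-endian stores the most-significant byte at the lowest address.
So the memory order matches the most-significant-first order: 21 65 E0 76 F6 E2 44 62.

21 65 E0 76 F6 E2 44 62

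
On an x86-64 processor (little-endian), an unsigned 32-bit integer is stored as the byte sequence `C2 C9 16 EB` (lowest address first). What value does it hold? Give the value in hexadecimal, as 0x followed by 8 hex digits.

0xEB16C9C2

Little-endian stores the least-significant byte at the lowest address.
Reassemble most-significant byte first: EB 16 C9 C2 → 0xEB16C9C2.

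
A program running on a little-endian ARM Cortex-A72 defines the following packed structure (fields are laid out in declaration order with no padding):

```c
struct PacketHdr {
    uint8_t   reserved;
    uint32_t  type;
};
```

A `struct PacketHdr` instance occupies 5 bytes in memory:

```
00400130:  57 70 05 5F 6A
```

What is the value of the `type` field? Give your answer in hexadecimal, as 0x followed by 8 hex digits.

0x6A5F0570

`type` follows `reserved` (1 byte), so it starts at byte offset 1 and occupies 4 bytes.
Bytes at offsets 1..4: 70 05 5F 6A.
Little-endian stores the least-significant byte at the lowest address.
Reassemble most-significant byte first: 6A 5F 05 70 → 0x6A5F0570.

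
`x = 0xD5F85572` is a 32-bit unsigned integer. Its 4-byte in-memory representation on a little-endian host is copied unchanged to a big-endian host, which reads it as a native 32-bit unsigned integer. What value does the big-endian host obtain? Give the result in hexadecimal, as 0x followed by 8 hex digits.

0x7255F8D5

Stored little-endian, the bytes at ascending addresses are 72 55 F8 D5.
Read back as big-endian, the last byte is least significant, giving 0x7255F8D5.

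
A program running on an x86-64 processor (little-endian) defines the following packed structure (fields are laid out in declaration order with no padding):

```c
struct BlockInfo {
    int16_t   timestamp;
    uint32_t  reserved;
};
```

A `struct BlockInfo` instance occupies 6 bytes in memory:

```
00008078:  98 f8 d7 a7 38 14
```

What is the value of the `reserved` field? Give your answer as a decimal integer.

339257303

`reserved` follows `timestamp` (2 bytes), so it starts at byte offset 2 and occupies 4 bytes.
Bytes at offsets 2..5: D7 A7 38 14.
In little-endian order the low byte comes first in memory.
Reassemble most-significant byte first: 14 38 A7 D7 → 0x1438A7D7.
0x1438A7D7 = 339257303.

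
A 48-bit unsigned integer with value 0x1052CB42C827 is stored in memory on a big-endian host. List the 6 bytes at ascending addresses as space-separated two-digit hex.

Split into bytes (most-significant first): 10 52 CB 42 C8 27.
Big-endian stores the most-significant byte at the lowest address.
So the memory order matches the most-significant-first order: 10 52 CB 42 C8 27.

10 52 CB 42 C8 27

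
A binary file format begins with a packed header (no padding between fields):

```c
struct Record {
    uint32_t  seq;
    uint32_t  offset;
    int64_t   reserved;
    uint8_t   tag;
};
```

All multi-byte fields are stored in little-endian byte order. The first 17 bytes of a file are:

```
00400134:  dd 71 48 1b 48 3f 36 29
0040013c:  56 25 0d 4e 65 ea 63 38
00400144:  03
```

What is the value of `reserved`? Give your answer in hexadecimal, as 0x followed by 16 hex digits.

0x3863EA654E0D2556

`reserved` follows `seq` (4 B), `offset` (4 B), so it starts at offset 4 + 4 = 8 and occupies 8 bytes.
Bytes at offsets 8..15: 56 25 0D 4E 65 EA 63 38.
Little-endian stores the least-significant byte at the lowest address.
Reassemble most-significant byte first: 38 63 EA 65 4E 0D 25 56 → 0x3863EA654E0D2556.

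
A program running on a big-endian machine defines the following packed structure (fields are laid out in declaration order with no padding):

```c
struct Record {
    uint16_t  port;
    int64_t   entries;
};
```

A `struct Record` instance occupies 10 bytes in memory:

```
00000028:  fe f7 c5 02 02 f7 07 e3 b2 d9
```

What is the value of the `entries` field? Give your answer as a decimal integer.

-4250831838271786279

`entries` follows `port` (2 bytes), so it starts at byte offset 2 and occupies 8 bytes.
Bytes at offsets 2..9: C5 02 02 F7 07 E3 B2 D9.
Big-endian stores the most-significant byte at the lowest address.
The bytes are already most-significant first: 0xC50202F707E3B2D9.
Top bit is set, so as a signed 64-bit value this is 0xC50202F707E3B2D9 − 2^64 = -4250831838271786279.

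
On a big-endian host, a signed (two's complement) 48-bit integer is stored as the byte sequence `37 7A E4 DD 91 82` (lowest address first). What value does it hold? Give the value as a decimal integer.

61000965263746

Big-endian stores the most-significant byte at the lowest address.
The bytes are already most-significant first: 0x377AE4DD9182.
0x377AE4DD9182 = 61000965263746.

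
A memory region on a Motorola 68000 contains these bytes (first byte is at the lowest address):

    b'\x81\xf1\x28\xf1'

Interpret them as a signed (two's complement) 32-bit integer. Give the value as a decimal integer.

-2114901775

Big-endian: lowest address holds the most-significant byte.
The bytes are already most-significant first: 0x81F128F1.
Top bit is set, so as a signed 32-bit value this is 0x81F128F1 − 2^32 = -2114901775.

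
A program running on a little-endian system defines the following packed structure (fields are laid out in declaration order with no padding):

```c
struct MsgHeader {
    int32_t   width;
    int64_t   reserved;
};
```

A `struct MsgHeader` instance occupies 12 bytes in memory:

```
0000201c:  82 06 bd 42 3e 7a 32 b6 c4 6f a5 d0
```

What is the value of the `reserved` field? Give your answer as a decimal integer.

`reserved` follows `width` (4 bytes), so it starts at byte offset 4 and occupies 8 bytes.
Bytes at offsets 4..11: 3E 7A 32 B6 C4 6F A5 D0.
Little-endian: lowest address holds the least-significant byte.
Reassemble most-significant byte first: D0 A5 6F C4 B6 32 7A 3E → 0xD0A56FC4B6327A3E.
Top bit is set, so as a signed 64-bit value this is 0xD0A56FC4B6327A3E − 2^64 = -3412198252002248130.

-3412198252002248130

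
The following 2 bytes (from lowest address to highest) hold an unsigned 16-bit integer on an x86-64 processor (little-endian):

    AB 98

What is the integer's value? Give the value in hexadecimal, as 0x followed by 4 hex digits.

Little-endian: lowest address holds the least-significant byte.
Reassemble most-significant byte first: 98 AB → 0x98AB.

0x98AB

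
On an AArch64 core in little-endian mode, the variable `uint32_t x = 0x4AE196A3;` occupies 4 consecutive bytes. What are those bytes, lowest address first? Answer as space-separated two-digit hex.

Split into bytes (most-significant first): 4A E1 96 A3.
In little-endian order the low byte comes first in memory.
So at ascending addresses the bytes are A3 96 E1 4A.

A3 96 E1 4A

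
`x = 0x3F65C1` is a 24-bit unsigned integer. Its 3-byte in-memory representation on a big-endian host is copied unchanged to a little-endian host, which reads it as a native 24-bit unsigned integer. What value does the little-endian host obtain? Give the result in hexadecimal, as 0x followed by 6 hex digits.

Stored big-endian, the bytes at ascending addresses are 3F 65 C1.
Read back as little-endian, the first byte is least significant, giving 0xC1653F.

0xC1653F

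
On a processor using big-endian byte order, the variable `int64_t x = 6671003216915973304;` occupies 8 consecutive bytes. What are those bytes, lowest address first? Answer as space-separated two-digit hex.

5C 94 2A 14 CF C3 C4 B8

6671003216915973304 in hexadecimal, padded to 64 bits, is 0x5C942A14CFC3C4B8.
Split into bytes (most-significant first): 5C 94 2A 14 CF C3 C4 B8.
Big-endian: lowest address holds the most-significant byte.
So the memory order matches the most-significant-first order: 5C 94 2A 14 CF C3 C4 B8.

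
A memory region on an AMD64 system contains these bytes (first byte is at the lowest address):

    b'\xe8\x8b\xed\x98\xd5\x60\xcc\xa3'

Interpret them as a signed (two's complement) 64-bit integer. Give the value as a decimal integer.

-6643828879768319000

Little-endian stores the least-significant byte at the lowest address.
Reassemble most-significant byte first: A3 CC 60 D5 98 ED 8B E8 → 0xA3CC60D598ED8BE8.
Top bit is set, so as a signed 64-bit value this is 0xA3CC60D598ED8BE8 − 2^64 = -6643828879768319000.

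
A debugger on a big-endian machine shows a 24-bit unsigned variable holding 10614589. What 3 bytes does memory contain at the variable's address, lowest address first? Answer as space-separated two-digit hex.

10614589 in hexadecimal, padded to 24 bits, is 0xA1F73D.
Split into bytes (most-significant first): A1 F7 3D.
In big-endian order the high byte comes first in memory.
So the memory order matches the most-significant-first order: A1 F7 3D.

A1 F7 3D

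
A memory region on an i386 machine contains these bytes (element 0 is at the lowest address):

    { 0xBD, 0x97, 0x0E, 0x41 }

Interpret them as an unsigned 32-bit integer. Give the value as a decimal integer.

1091475389

Little-endian: lowest address holds the least-significant byte.
Reassemble most-significant byte first: 41 0E 97 BD → 0x410E97BD.
0x410E97BD = 1091475389.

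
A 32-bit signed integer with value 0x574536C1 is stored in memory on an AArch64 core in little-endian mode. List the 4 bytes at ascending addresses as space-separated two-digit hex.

Split into bytes (most-significant first): 57 45 36 C1.
Little-endian stores the least-significant byte at the lowest address.
So at ascending addresses the bytes are C1 36 45 57.

C1 36 45 57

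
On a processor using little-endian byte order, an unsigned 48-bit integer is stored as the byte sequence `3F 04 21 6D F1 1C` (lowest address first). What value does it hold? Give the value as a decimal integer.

In little-endian order the low byte comes first in memory.
Reassemble most-significant byte first: 1C F1 6D 21 04 3F → 0x1CF16D21043F.
0x1CF16D21043F = 31823243576383.

31823243576383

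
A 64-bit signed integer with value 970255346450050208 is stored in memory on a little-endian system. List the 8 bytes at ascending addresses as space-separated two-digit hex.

970255346450050208 in hexadecimal, padded to 64 bits, is 0x0D770A18D2942CA0.
Split into bytes (most-significant first): 0D 77 0A 18 D2 94 2C A0.
Little-endian: lowest address holds the least-significant byte.
So at ascending addresses the bytes are A0 2C 94 D2 18 0A 77 0D.

A0 2C 94 D2 18 0A 77 0D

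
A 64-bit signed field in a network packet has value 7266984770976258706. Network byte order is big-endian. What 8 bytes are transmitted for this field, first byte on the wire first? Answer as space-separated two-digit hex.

7266984770976258706 in hexadecimal, padded to 64 bits, is 0x64D98425A6369A92.
Split into bytes (most-significant first): 64 D9 84 25 A6 36 9A 92.
In big-endian order the high byte comes first in memory.
So the memory order matches the most-significant-first order: 64 D9 84 25 A6 36 9A 92.

64 D9 84 25 A6 36 9A 92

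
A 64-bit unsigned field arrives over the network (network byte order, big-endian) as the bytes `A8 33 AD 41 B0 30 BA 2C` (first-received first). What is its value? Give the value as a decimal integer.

Big-endian stores the most-significant byte at the lowest address.
The bytes are already most-significant first: 0xA833AD41B030BA2C.
0xA833AD41B030BA2C = 12120221519824599596.

12120221519824599596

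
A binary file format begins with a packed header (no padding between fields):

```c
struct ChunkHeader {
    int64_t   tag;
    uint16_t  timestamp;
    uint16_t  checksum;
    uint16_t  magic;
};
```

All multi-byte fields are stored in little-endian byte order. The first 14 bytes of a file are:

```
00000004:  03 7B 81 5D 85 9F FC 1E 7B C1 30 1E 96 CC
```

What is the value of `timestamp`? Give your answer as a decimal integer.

49531

`timestamp` follows `tag` (8 bytes), so it starts at byte offset 8 and occupies 2 bytes.
Bytes at offsets 8..9: 7B C1.
Little-endian stores the least-significant byte at the lowest address.
Reassemble most-significant byte first: C1 7B → 0xC17B.
0xC17B = 49531.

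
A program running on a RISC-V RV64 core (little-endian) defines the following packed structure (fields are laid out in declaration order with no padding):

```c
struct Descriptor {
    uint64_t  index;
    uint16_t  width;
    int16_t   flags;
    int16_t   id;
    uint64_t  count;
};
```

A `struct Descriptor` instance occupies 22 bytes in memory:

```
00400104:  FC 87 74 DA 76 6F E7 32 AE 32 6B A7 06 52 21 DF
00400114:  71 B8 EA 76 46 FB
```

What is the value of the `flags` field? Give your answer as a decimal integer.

-22677

`flags` follows `index` (8 B), `width` (2 B), so it starts at offset 8 + 2 = 10 and occupies 2 bytes.
Bytes at offsets 10..11: 6B A7.
In little-endian order the low byte comes first in memory.
Reassemble most-significant byte first: A7 6B → 0xA76B.
Top bit is set, so as a signed 16-bit value this is 0xA76B − 2^16 = -22677.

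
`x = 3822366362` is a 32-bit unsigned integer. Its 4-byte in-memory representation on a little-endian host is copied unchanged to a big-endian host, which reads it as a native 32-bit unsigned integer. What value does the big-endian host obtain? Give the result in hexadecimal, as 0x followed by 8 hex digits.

3822366362 in 32-bit hexadecimal is 0xE3D4AE9A.
Stored little-endian, the bytes at ascending addresses are 9A AE D4 E3.
Read back as big-endian, the last byte is least significant, giving 0x9AAED4E3.

0x9AAED4E3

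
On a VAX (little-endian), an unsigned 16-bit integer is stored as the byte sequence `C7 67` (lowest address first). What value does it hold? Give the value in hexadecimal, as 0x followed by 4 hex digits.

0x67C7

Little-endian stores the least-significant byte at the lowest address.
Reassemble most-significant byte first: 67 C7 → 0x67C7.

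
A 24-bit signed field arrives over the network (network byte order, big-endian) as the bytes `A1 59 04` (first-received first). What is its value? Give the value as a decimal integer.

In big-endian order the high byte comes first in memory.
The bytes are already most-significant first: 0xA15904.
Top bit is set, so as a signed 24-bit value this is 0xA15904 − 2^24 = -6203132.

-6203132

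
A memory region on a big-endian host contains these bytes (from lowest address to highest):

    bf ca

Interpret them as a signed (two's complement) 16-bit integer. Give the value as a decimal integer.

Big-endian: lowest address holds the most-significant byte.
The bytes are already most-significant first: 0xBFCA.
Top bit is set, so as a signed 16-bit value this is 0xBFCA − 2^16 = -16438.

-16438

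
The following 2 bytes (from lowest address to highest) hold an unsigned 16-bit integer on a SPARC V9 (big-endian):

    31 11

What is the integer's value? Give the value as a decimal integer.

12561

In big-endian order the high byte comes first in memory.
The bytes are already most-significant first: 0x3111.
0x3111 = 12561.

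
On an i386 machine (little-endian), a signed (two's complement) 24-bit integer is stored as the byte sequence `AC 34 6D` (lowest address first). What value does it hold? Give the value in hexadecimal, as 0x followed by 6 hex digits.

0x6D34AC

In little-endian order the low byte comes first in memory.
Reassemble most-significant byte first: 6D 34 AC → 0x6D34AC.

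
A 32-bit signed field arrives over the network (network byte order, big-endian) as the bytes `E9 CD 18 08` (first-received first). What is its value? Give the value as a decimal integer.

-372434936

Big-endian: lowest address holds the most-significant byte.
The bytes are already most-significant first: 0xE9CD1808.
Top bit is set, so as a signed 32-bit value this is 0xE9CD1808 − 2^32 = -372434936.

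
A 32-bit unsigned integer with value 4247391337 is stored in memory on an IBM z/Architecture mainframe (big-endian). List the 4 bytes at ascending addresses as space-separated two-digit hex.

FD 2A 0C 69

4247391337 in hexadecimal, padded to 32 bits, is 0xFD2A0C69.
Split into bytes (most-significant first): FD 2A 0C 69.
Big-endian stores the most-significant byte at the lowest address.
So the memory order matches the most-significant-first order: FD 2A 0C 69.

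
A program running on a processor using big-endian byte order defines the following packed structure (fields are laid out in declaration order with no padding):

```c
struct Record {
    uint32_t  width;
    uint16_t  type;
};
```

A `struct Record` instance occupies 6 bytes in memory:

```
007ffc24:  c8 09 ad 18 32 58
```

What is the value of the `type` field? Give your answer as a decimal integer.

`type` follows `width` (4 bytes), so it starts at byte offset 4 and occupies 2 bytes.
Bytes at offsets 4..5: 32 58.
Big-endian stores the most-significant byte at the lowest address.
The bytes are already most-significant first: 0x3258.
0x3258 = 12888.

12888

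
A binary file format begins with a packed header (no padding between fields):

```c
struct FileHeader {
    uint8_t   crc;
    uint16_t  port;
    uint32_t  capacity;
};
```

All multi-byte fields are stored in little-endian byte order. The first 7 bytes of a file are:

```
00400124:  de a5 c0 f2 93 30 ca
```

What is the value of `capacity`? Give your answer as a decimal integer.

`capacity` follows `crc` (1 B), `port` (2 B), so it starts at offset 1 + 2 = 3 and occupies 4 bytes.
Bytes at offsets 3..6: F2 93 30 CA.
Little-endian stores the least-significant byte at the lowest address.
Reassemble most-significant byte first: CA 30 93 F2 → 0xCA3093F2.
0xCA3093F2 = 3392181234.

3392181234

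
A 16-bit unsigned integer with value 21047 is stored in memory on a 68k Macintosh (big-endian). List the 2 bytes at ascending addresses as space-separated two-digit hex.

21047 in hexadecimal, padded to 16 bits, is 0x5237.
Split into bytes (most-significant first): 52 37.
Big-endian: lowest address holds the most-significant byte.
So the memory order matches the most-significant-first order: 52 37.

52 37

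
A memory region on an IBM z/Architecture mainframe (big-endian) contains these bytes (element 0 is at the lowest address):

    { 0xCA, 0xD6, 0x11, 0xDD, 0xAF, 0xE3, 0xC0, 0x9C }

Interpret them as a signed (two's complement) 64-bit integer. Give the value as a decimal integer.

-3830854789195644772

Big-endian: lowest address holds the most-significant byte.
The bytes are already most-significant first: 0xCAD611DDAFE3C09C.
Top bit is set, so as a signed 64-bit value this is 0xCAD611DDAFE3C09C − 2^64 = -3830854789195644772.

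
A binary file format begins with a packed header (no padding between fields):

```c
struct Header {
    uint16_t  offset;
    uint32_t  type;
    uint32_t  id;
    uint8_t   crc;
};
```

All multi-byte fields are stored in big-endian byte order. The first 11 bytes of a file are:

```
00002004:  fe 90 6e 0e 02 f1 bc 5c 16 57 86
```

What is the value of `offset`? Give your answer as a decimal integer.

`offset` is the first field, at byte offset 0, occupying 2 bytes.
Bytes at offsets 0..1: FE 90.
Big-endian stores the most-significant byte at the lowest address.
The bytes are already most-significant first: 0xFE90.
0xFE90 = 65168.

65168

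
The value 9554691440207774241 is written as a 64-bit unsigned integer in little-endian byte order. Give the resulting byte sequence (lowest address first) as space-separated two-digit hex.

21 C2 0C F0 3D 15 99 84

9554691440207774241 in hexadecimal, padded to 64 bits, is 0x8499153DF00CC221.
Split into bytes (most-significant first): 84 99 15 3D F0 0C C2 21.
Little-endian stores the least-significant byte at the lowest address.
So at ascending addresses the bytes are 21 C2 0C F0 3D 15 99 84.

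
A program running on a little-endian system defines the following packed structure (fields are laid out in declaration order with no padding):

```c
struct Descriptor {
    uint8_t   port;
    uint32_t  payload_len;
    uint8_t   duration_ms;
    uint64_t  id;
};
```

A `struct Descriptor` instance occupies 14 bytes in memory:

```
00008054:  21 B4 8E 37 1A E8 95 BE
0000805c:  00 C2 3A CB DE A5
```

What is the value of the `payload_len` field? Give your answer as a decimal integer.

`payload_len` follows `port` (1 byte), so it starts at byte offset 1 and occupies 4 bytes.
Bytes at offsets 1..4: B4 8E 37 1A.
Little-endian: lowest address holds the least-significant byte.
Reassemble most-significant byte first: 1A 37 8E B4 → 0x1A378EB4.
0x1A378EB4 = 439848628.

439848628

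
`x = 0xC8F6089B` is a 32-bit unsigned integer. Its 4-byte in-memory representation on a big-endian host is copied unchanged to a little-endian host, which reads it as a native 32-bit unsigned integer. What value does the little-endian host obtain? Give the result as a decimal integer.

Stored big-endian, the bytes at ascending addresses are C8 F6 08 9B.
Read back as little-endian, the first byte is least significant, giving 0x9B08F6C8.
0x9B08F6C8 = 2601055944.

2601055944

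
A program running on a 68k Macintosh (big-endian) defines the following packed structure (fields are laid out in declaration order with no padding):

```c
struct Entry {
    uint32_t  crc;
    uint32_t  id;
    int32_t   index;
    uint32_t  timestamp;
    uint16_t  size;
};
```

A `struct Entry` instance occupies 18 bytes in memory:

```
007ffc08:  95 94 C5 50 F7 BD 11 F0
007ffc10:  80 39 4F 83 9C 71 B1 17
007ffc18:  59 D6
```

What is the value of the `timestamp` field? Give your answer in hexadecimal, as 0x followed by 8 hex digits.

0x9C71B117

`timestamp` follows `crc` (4 B), `id` (4 B), `index` (4 B), so it starts at offset 4 + 4 + 4 = 12 and occupies 4 bytes.
Bytes at offsets 12..15: 9C 71 B1 17.
Big-endian stores the most-significant byte at the lowest address.
The bytes are already most-significant first: 0x9C71B117.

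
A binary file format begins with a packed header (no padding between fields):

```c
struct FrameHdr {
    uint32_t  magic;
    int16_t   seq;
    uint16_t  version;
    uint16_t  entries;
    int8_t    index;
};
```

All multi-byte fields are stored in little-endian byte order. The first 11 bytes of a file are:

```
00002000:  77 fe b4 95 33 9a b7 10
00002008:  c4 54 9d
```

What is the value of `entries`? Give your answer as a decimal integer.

`entries` follows `magic` (4 B), `seq` (2 B), `version` (2 B), so it starts at offset 4 + 2 + 2 = 8 and occupies 2 bytes.
Bytes at offsets 8..9: C4 54.
Little-endian stores the least-significant byte at the lowest address.
Reassemble most-significant byte first: 54 C4 → 0x54C4.
0x54C4 = 21700.

21700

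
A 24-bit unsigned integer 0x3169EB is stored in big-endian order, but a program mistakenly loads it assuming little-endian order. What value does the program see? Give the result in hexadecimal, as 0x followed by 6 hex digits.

0xEB6931

Stored big-endian, the bytes at ascending addresses are 31 69 EB.
Read back as little-endian, the first byte is least significant, giving 0xEB6931.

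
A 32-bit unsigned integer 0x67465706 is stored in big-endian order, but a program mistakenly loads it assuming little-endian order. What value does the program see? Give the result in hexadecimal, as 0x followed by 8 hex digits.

0x06574667

Stored big-endian, the bytes at ascending addresses are 67 46 57 06.
Read back as little-endian, the first byte is least significant, giving 0x06574667.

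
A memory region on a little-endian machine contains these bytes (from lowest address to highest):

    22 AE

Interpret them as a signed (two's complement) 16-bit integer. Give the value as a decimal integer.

-20958

Little-endian stores the least-significant byte at the lowest address.
Reassemble most-significant byte first: AE 22 → 0xAE22.
Top bit is set, so as a signed 16-bit value this is 0xAE22 − 2^16 = -20958.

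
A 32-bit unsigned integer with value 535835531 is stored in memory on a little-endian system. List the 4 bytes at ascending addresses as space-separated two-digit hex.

535835531 in hexadecimal, padded to 32 bits, is 0x1FF0338B.
Split into bytes (most-significant first): 1F F0 33 8B.
Little-endian: lowest address holds the least-significant byte.
So at ascending addresses the bytes are 8B 33 F0 1F.

8B 33 F0 1F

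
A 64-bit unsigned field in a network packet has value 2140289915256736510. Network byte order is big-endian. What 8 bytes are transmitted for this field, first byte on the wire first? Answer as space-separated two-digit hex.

2140289915256736510 in hexadecimal, padded to 64 bits, is 0x1DB3D656933A8AFE.
Split into bytes (most-significant first): 1D B3 D6 56 93 3A 8A FE.
Big-endian stores the most-significant byte at the lowest address.
So the memory order matches the most-significant-first order: 1D B3 D6 56 93 3A 8A FE.

1D B3 D6 56 93 3A 8A FE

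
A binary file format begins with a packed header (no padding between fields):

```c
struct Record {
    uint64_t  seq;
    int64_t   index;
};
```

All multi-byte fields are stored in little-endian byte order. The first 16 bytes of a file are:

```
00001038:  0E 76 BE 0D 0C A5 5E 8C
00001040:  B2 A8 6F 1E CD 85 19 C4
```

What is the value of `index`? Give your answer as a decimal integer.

`index` follows `seq` (8 bytes), so it starts at byte offset 8 and occupies 8 bytes.
Bytes at offsets 8..15: B2 A8 6F 1E CD 85 19 C4.
In little-endian order the low byte comes first in memory.
Reassemble most-significant byte first: C4 19 85 CD 1E 6F A8 B2 → 0xC41985CD1E6FA8B2.
Top bit is set, so as a signed 64-bit value this is 0xC41985CD1E6FA8B2 − 2^64 = -4316271651832485710.

-4316271651832485710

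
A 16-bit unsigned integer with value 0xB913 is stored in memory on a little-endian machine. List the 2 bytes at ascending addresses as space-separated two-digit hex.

Split into bytes (most-significant first): B9 13.
Little-endian: lowest address holds the least-significant byte.
So at ascending addresses the bytes are 13 B9.

13 B9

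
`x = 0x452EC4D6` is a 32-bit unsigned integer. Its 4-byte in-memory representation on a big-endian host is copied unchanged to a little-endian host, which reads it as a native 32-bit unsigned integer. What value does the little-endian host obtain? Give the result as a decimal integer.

Stored big-endian, the bytes at ascending addresses are 45 2E C4 D6.
Read back as little-endian, the first byte is least significant, giving 0xD6C42E45.
0xD6C42E45 = 3603181125.

3603181125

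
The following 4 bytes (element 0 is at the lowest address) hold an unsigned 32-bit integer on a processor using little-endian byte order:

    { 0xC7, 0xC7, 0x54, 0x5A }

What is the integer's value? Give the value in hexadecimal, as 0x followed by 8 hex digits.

Little-endian: lowest address holds the least-significant byte.
Reassemble most-significant byte first: 5A 54 C7 C7 → 0x5A54C7C7.

0x5A54C7C7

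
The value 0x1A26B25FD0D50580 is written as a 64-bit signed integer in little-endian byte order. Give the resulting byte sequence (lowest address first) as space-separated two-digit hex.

80 05 D5 D0 5F B2 26 1A

Split into bytes (most-significant first): 1A 26 B2 5F D0 D5 05 80.
Little-endian: lowest address holds the least-significant byte.
So at ascending addresses the bytes are 80 05 D5 D0 5F B2 26 1A.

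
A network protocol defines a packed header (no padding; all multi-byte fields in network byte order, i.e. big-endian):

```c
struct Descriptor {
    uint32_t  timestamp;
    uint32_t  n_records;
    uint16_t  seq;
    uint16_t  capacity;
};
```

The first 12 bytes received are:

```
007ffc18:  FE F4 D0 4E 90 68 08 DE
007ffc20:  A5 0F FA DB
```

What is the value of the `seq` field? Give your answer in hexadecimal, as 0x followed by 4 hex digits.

0xA50F

`seq` follows `timestamp` (4 B), `n_records` (4 B), so it starts at offset 4 + 4 = 8 and occupies 2 bytes.
Bytes at offsets 8..9: A5 0F.
In big-endian order the high byte comes first in memory.
The bytes are already most-significant first: 0xA50F.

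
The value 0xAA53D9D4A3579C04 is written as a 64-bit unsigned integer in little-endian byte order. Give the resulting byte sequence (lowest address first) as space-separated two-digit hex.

Split into bytes (most-significant first): AA 53 D9 D4 A3 57 9C 04.
Little-endian: lowest address holds the least-significant byte.
So at ascending addresses the bytes are 04 9C 57 A3 D4 D9 53 AA.

04 9C 57 A3 D4 D9 53 AA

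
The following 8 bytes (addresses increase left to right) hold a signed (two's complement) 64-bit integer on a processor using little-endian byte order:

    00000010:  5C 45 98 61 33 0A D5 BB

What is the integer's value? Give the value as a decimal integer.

-4912008602780678820

In little-endian order the low byte comes first in memory.
Reassemble most-significant byte first: BB D5 0A 33 61 98 45 5C → 0xBBD50A336198455C.
Top bit is set, so as a signed 64-bit value this is 0xBBD50A336198455C − 2^64 = -4912008602780678820.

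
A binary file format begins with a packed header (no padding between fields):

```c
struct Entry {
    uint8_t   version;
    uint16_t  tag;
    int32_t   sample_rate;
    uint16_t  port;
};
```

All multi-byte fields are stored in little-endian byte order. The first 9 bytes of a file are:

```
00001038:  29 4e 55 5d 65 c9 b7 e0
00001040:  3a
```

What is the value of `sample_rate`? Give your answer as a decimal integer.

`sample_rate` follows `version` (1 B), `tag` (2 B), so it starts at offset 1 + 2 = 3 and occupies 4 bytes.
Bytes at offsets 3..6: 5D 65 C9 B7.
Little-endian stores the least-significant byte at the lowest address.
Reassemble most-significant byte first: B7 C9 65 5D → 0xB7C9655D.
Top bit is set, so as a signed 32-bit value this is 0xB7C9655D − 2^32 = -1211538083.

-1211538083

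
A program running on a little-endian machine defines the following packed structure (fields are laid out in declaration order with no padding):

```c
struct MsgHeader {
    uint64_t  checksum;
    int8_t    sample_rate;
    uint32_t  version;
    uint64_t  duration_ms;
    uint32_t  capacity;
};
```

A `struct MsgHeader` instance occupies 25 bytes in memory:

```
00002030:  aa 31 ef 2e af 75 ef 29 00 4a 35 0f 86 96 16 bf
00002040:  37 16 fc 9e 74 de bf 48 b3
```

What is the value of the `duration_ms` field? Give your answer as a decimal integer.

8403431127074674326

`duration_ms` follows `checksum` (8 B), `sample_rate` (1 B), `version` (4 B), so it starts at offset 8 + 1 + 4 = 13 and occupies 8 bytes.
Bytes at offsets 13..20: 96 16 BF 37 16 FC 9E 74.
Little-endian: lowest address holds the least-significant byte.
Reassemble most-significant byte first: 74 9E FC 16 37 BF 16 96 → 0x749EFC1637BF1696.
0x749EFC1637BF1696 = 8403431127074674326.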